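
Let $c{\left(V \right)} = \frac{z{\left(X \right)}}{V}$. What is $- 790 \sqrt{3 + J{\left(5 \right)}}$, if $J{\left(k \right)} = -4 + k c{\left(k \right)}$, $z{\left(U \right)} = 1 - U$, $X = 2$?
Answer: $- 790 i \sqrt{2} \approx - 1117.2 i$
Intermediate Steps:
$c{\left(V \right)} = - \frac{1}{V}$ ($c{\left(V \right)} = \frac{1 - 2}{V} = - \frac{1}{V}$)
$J{\left(k \right)} = -5$ ($J{\left(k \right)} = -4 + k \left(- \frac{1}{k}\right) = -4 - 1 = -5$)
$- 790 \sqrt{3 + J{\left(5 \right)}} = - 790 \sqrt{3 - 5} = - 790 \sqrt{-2} = - 790 i \sqrt{2}$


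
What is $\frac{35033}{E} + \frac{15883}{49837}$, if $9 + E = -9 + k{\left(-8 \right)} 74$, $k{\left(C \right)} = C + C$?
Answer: $- \frac{1726848255}{59904074} \approx -28.827$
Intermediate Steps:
$k{\left(C \right)} = 2 C$
$E = -1202$ ($E = -9 + \left(-9 + 2 \left(-8\right) 74\right) = -9 - 1193 = -1202$)
$\frac{35033}{E} + \frac{15883}{49837} = \frac{35033}{-1202} + \frac{15883}{49837} = 35033 \left(- \frac{1}{1202}\right) + 15883 \cdot \frac{1}{49837} = - \frac{35033}{1202} + \frac{15883}{49837} = - \frac{1726848255}{59904074}$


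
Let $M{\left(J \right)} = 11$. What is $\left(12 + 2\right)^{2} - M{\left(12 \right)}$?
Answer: $185$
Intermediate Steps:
$\left(12 + 2\right)^{2} - M{\left(12 \right)} = \left(12 + 2\right)^{2} - 11 = 14^{2} - 11 = 196 - 11 = 185$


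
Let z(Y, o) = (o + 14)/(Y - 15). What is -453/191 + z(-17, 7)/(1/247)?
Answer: -1005213/6112 ≈ -164.47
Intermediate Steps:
z(Y, o) = (14 + o)/(-15 + Y)
-453/191 + z(-17, 7)/(1/247) = -453/191 + ((14 + 7)/(-15 - 17))/(1/247) = -453*1/191 + (21/(-32))/(1/247) = -453/191 - 1/32*21*247 = -453/191 - 21/32*247 = -453/191 - 5187/32 = -1005213/6112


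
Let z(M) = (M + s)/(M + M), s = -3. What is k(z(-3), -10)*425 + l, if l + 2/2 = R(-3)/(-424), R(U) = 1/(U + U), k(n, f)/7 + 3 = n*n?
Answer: -15139343/2544 ≈ -5951.0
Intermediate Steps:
z(M) = (-3 + M)/(2*M) (z(M) = (M - 3)/(M + M) = (-3 + M)/((2*M)) = (-3 + M)*(1/(2*M)) = (-3 + M)/(2*M))
k(n, f) = -21 + 7*n² (k(n, f) = -21 + 7*(n*n) = -21 + 7*n²)
R(U) = 1/(2*U)
l = -2543/2544 (l = -1 + ((½)/(-3))/(-424) = -1 + ((½)*(-⅓))*(-1/424) = -1 - ⅙*(-1/424) = -1 + 1/2544 = -2543/2544 ≈ -0.99961)
k(z(-3), -10)*425 + l = (-21 + 7*((½)*(-3 - 3)/(-3))²)*425 - 2543/2544 = (-21 + 7*((½)*(-⅓)*(-6))²)*425 - 2543/2544 = (-21 + 7*1²)*425 - 2543/2544 = (-21 + 7*1)*425 - 2543/2544 = (-21 + 7)*425 - 2543/2544 = -14*425 - 2543/2544 = -5950 - 2543/2544 = -15139343/2544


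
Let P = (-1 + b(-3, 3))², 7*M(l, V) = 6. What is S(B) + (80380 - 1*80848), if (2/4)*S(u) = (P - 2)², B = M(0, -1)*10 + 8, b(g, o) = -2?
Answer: -370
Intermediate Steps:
M(l, V) = 6/7 (M(l, V) = (⅐)*6 = 6/7)
P = 9 (P = (-1 - 2)² = (-3)² = 9)
B = 116/7 (B = (6/7)*10 + 8 = 60/7 + 8 = 116/7 ≈ 16.571)
S(u) = 98 (S(u) = 2*(9 - 2)² = 2*7² = 2*49 = 98)
S(B) + (80380 - 1*80848) = 98 + (80380 - 1*80848) = 98 + (80380 - 80848) = 98 - 468 = -370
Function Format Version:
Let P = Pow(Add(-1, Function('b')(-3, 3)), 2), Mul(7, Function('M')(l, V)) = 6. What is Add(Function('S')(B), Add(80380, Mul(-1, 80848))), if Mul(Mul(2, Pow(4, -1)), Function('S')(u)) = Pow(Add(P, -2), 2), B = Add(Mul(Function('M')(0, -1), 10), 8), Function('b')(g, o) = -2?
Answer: -370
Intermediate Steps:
Function('M')(l, V) = Rational(6, 7) (Function('M')(l, V) = Mul(Rational(1, 7), 6) = Rational(6, 7))
P = 9 (P = Pow(Add(-1, -2), 2) = Pow(-3, 2) = 9)
B = Rational(116, 7) (B = Add(Mul(Rational(6, 7), 10), 8) = Add(Rational(60, 7), 8) = Rational(116, 7) ≈ 16.571)
Function('S')(u) = 98 (Function('S')(u) = Mul(2, Pow(Add(9, -2), 2)) = Mul(2, Pow(7, 2)) = Mul(2, 49) = 98)
Add(Function('S')(B), Add(80380, Mul(-1, 80848))) = Add(98, Add(80380, Mul(-1, 80848))) = Add(98, Add(80380, -80848)) = Add(98, -468) = -370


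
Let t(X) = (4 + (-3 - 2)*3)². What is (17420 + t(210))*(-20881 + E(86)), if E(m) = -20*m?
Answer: -396444141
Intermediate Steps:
t(X) = 121 (t(X) = (4 - 5*3)² = (4 - 15)² = (-11)² = 121)
(17420 + t(210))*(-20881 + E(86)) = (17420 + 121)*(-20881 - 20*86) = 17541*(-20881 - 1720) = 17541*(-22601) = -396444141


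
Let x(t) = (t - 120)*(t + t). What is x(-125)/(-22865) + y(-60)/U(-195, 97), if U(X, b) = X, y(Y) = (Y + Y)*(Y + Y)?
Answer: -4549330/59449 ≈ -76.525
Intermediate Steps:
y(Y) = 4*Y² (y(Y) = (2*Y)*(2*Y) = 4*Y²)
x(t) = 2*t*(-120 + t) (x(t) = (-120 + t)*(2*t) = 2*t*(-120 + t))
x(-125)/(-22865) + y(-60)/U(-195, 97) = (2*(-125)*(-120 - 125))/(-22865) + (4*(-60)²)/(-195) = (2*(-125)*(-245))*(-1/22865) + (4*3600)*(-1/195) = 61250*(-1/22865) + 14400*(-1/195) = -12250/4573 - 960/13 = -4549330/59449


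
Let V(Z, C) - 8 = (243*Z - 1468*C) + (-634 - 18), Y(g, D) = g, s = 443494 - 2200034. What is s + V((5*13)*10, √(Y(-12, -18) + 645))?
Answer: -1599234 - 1468*√633 ≈ -1.6362e+6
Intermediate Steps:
s = -1756540
V(Z, C) = -644 - 1468*C + 243*Z (V(Z, C) = 8 + ((243*Z - 1468*C) + (-634 - 18)) = 8 + ((-1468*C + 243*Z) - 652) = 8 + (-652 - 1468*C + 243*Z) = -644 - 1468*C + 243*Z)
s + V((5*13)*10, √(Y(-12, -18) + 645)) = -1756540 + (-644 - 1468*√(-12 + 645) + 243*((5*13)*10)) = -1756540 + (-644 - 1468*√633 + 243*(65*10)) = -1756540 + (-644 - 1468*√633 + 243*650) = -1756540 + (-644 - 1468*√633 + 157950) = -1756540 + (157306 - 1468*√633) = -1599234 - 1468*√633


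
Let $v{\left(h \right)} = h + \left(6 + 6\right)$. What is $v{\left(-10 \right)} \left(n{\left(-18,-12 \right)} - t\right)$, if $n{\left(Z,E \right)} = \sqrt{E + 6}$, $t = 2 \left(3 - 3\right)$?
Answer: $2 i \sqrt{6} \approx 4.899 i$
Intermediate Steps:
$t = 0$ ($t = 2 \left(3 + \left(-5 + 2\right)\right) = 2 \left(3 - 3\right) = 2 \cdot 0 = 0$)
$n{\left(Z,E \right)} = \sqrt{6 + E}$
$v{\left(h \right)} = 12 + h$ ($v{\left(h \right)} = h + 12 = 12 + h$)
$v{\left(-10 \right)} \left(n{\left(-18,-12 \right)} - t\right) = \left(12 - 10\right) \left(\sqrt{6 - 12} - 0\right) = 2 \left(\sqrt{-6} + 0\right) = 2 \left(i \sqrt{6} + 0\right) = 2 i \sqrt{6}$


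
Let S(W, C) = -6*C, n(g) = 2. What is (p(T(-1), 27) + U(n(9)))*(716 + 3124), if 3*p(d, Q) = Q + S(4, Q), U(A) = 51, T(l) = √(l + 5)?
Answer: 23040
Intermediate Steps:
T(l) = √(5 + l)
p(d, Q) = -5*Q/3 (p(d, Q) = (Q - 6*Q)/3 = (-5*Q)/3 = -5*Q/3)
(p(T(-1), 27) + U(n(9)))*(716 + 3124) = (-5/3*27 + 51)*(716 + 3124) = (-45 + 51)*3840 = 6*3840 = 23040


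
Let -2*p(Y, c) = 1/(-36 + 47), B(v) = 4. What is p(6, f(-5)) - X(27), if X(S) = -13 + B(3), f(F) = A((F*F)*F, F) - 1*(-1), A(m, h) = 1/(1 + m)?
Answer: 197/22 ≈ 8.9545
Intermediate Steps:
f(F) = 1 + 1/(1 + F³) (f(F) = 1/(1 + (F*F)*F) - 1*(-1) = 1/(1 + F²*F) + 1 = 1/(1 + F³) + 1 = 1 + 1/(1 + F³))
p(Y, c) = -1/22 (p(Y, c) = -1/(2*(-36 + 47)) = -½/11 = -½*1/11 = -1/22)
X(S) = -9 (X(S) = -13 + 4 = -9)
p(6, f(-5)) - X(27) = -1/22 - 1*(-9) = -1/22 + 9 = 197/22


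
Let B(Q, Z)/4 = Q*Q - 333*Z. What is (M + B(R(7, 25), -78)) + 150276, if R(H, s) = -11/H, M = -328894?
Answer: -3660894/49 ≈ -74712.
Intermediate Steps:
B(Q, Z) = -1332*Z + 4*Q² (B(Q, Z) = 4*(Q*Q - 333*Z) = 4*(Q² - 333*Z) = -1332*Z + 4*Q²)
(M + B(R(7, 25), -78)) + 150276 = (-328894 + (-1332*(-78) + 4*(-11/7)²)) + 150276 = (-328894 + (103896 + 4*(-11*⅐)²)) + 150276 = (-328894 + (103896 + 4*(-11/7)²)) + 150276 = (-328894 + (103896 + 4*(121/49))) + 150276 = (-328894 + (103896 + 484/49)) + 150276 = (-328894 + 5091388/49) + 150276 = -11024418/49 + 150276 = -3660894/49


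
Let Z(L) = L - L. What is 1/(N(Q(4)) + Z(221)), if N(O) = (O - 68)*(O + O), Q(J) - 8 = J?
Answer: -1/1344 ≈ -0.00074405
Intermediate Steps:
Q(J) = 8 + J
N(O) = 2*O*(-68 + O) (N(O) = (-68 + O)*(2*O) = 2*O*(-68 + O))
Z(L) = 0
1/(N(Q(4)) + Z(221)) = 1/(2*(8 + 4)*(-68 + (8 + 4)) + 0) = 1/(2*12*(-68 + 12) + 0) = 1/(2*12*(-56) + 0) = 1/(-1344 + 0) = 1/(-1344) = -1/1344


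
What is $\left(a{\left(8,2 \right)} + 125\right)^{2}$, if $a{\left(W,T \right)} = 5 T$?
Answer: $18225$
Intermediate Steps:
$\left(a{\left(8,2 \right)} + 125\right)^{2} = \left(5 \cdot 2 + 125\right)^{2} = \left(10 + 125\right)^{2} = 135^{2} = 18225$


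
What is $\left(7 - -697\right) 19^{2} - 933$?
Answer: $253211$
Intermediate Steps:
$\left(7 - -697\right) 19^{2} - 933 = \left(7 + 697\right) 361 - 933 = 704 \cdot 361 - 933 = 254144 - 933 = 253211$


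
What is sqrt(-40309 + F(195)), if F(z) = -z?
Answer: 2*I*sqrt(10126) ≈ 201.26*I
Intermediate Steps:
sqrt(-40309 + F(195)) = sqrt(-40309 - 1*195) = sqrt(-40309 - 195) = sqrt(-40504) = 2*I*sqrt(10126)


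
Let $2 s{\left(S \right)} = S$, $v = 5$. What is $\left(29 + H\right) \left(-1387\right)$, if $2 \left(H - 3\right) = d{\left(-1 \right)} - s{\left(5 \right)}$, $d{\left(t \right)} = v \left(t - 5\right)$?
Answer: $- \frac{87381}{4} \approx -21845.0$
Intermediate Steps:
$d{\left(t \right)} = -25 + 5 t$ ($d{\left(t \right)} = 5 \left(t - 5\right) = 5 \left(-5 + t\right) = -25 + 5 t$)
$s{\left(S \right)} = \frac{S}{2}$
$H = - \frac{53}{4}$ ($H = 3 + \frac{\left(-25 + 5 \left(-1\right)\right) - \frac{1}{2} \cdot 5}{2} = 3 + \frac{\left(-25 - 5\right) - \frac{5}{2}}{2} = 3 + \frac{-30 - \frac{5}{2}}{2} = 3 + \frac{1}{2} \left(- \frac{65}{2}\right) = 3 - \frac{65}{4} = - \frac{53}{4} \approx -13.25$)
$\left(29 + H\right) \left(-1387\right) = \left(29 - \frac{53}{4}\right) \left(-1387\right) = \frac{63}{4} \left(-1387\right) = - \frac{87381}{4}$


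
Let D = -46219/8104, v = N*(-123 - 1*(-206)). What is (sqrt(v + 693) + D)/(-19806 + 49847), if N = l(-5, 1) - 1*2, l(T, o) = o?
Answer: -46219/243452264 + sqrt(610)/30041 ≈ 0.00063230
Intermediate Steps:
N = -1 (N = 1 - 1*2 = 1 - 2 = -1)
v = -83 (v = -(-123 - 1*(-206)) = -(-123 + 206) = -1*83 = -83)
D = -46219/8104 (D = -46219*1/8104 = -46219/8104 ≈ -5.7032)
(sqrt(v + 693) + D)/(-19806 + 49847) = (sqrt(-83 + 693) - 46219/8104)/(-19806 + 49847) = (sqrt(610) - 46219/8104)/30041 = (-46219/8104 + sqrt(610))*(1/30041) = -46219/243452264 + sqrt(610)/30041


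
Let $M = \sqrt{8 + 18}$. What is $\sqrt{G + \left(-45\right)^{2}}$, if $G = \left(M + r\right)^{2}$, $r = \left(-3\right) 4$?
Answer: $\sqrt{2195 - 24 \sqrt{26}} \approx 45.526$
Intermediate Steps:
$M = \sqrt{26} \approx 5.099$
$r = -12$
$G = \left(-12 + \sqrt{26}\right)^{2}$ ($G = \left(\sqrt{26} - 12\right)^{2} = \left(-12 + \sqrt{26}\right)^{2} \approx 47.624$)
$\sqrt{G + \left(-45\right)^{2}} = \sqrt{\left(12 - \sqrt{26}\right)^{2} + \left(-45\right)^{2}} = \sqrt{\left(12 - \sqrt{26}\right)^{2} + 2025} = \sqrt{2025 + \left(12 - \sqrt{26}\right)^{2}}$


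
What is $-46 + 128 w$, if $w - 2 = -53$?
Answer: $-6574$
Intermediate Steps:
$w = -51$ ($w = 2 - 53 = -51$)
$-46 + 128 w = -46 + 128 \left(-51\right) = -46 - 6528 = -6574$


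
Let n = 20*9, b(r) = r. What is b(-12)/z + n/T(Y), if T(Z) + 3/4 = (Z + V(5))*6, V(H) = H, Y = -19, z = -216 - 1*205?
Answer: -99684/47573 ≈ -2.0954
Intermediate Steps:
z = -421 (z = -216 - 205 = -421)
n = 180
T(Z) = 117/4 + 6*Z (T(Z) = -¾ + (Z + 5)*6 = -¾ + (5 + Z)*6 = -¾ + (30 + 6*Z) = 117/4 + 6*Z)
b(-12)/z + n/T(Y) = -12/(-421) + 180/(117/4 + 6*(-19)) = -12*(-1/421) + 180/(117/4 - 114) = 12/421 + 180/(-339/4) = 12/421 + 180*(-4/339) = 12/421 - 240/113 = -99684/47573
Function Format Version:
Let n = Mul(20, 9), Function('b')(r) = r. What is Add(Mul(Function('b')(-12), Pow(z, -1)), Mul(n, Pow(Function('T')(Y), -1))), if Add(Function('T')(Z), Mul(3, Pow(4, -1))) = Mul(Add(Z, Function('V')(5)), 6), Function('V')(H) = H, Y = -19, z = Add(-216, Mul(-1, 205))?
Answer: Rational(-99684, 47573) ≈ -2.0954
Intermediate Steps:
z = -421 (z = Add(-216, -205) = -421)
n = 180
Function('T')(Z) = Add(Rational(117, 4), Mul(6, Z)) (Function('T')(Z) = Add(Rational(-3, 4), Mul(Add(Z, 5), 6)) = Add(Rational(-3, 4), Mul(Add(5, Z), 6)) = Add(Rational(-3, 4), Add(30, Mul(6, Z))) = Add(Rational(117, 4), Mul(6, Z)))
Add(Mul(Function('b')(-12), Pow(z, -1)), Mul(n, Pow(Function('T')(Y), -1))) = Add(Mul(-12, Pow(-421, -1)), Mul(180, Pow(Add(Rational(117, 4), Mul(6, -19)), -1))) = Add(Mul(-12, Rational(-1, 421)), Mul(180, Pow(Add(Rational(117, 4), -114), -1))) = Add(Rational(12, 421), Mul(180, Pow(Rational(-339, 4), -1))) = Add(Rational(12, 421), Mul(180, Rational(-4, 339))) = Add(Rational(12, 421), Rational(-240, 113)) = Rational(-99684, 47573)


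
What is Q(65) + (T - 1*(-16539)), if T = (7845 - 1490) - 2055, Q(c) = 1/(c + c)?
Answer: 2709071/130 ≈ 20839.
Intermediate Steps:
Q(c) = 1/(2*c)
T = 4300 (T = 6355 - 2055 = 4300)
Q(65) + (T - 1*(-16539)) = (1/2)/65 + (4300 - 1*(-16539)) = (1/2)*(1/65) + (4300 + 16539) = 1/130 + 20839 = 2709071/130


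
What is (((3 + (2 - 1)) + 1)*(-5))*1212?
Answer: -30300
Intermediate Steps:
(((3 + (2 - 1)) + 1)*(-5))*1212 = (((3 + 1) + 1)*(-5))*1212 = ((4 + 1)*(-5))*1212 = (5*(-5))*1212 = -25*1212 = -30300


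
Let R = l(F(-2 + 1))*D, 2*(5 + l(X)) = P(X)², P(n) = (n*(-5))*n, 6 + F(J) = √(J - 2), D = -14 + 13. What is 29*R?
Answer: -476035/2 + 287100*I*√3 ≈ -2.3802e+5 + 4.9727e+5*I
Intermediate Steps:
D = -1
F(J) = -6 + √(-2 + J) (F(J) = -6 + √(J - 2) = -6 + √(-2 + J))
P(n) = -5*n² (P(n) = (-5*n)*n = -5*n²)
l(X) = -5 + 25*X⁴/2 (l(X) = -5 + (-5*X²)²/2 = -5 + (25*X⁴)/2 = -5 + 25*X⁴/2)
R = 5 - 25*(-6 + I*√3)⁴/2 (R = (-5 + 25*(-6 + √(-2 + (-2 + 1)))⁴/2)*(-1) = (-5 + 25*(-6 + √(-2 - 1))⁴/2)*(-1) = (-5 + 25*(-6 + √(-3))⁴/2)*(-1) = (-5 + 25*(-6 + I*√3)⁴/2)*(-1) = 5 - 25*(-6 + I*√3)⁴/2 ≈ -8207.5 + 17147.0*I)
29*R = 29*(-16415/2 + 9900*I*√3) = -476035/2 + 287100*I*√3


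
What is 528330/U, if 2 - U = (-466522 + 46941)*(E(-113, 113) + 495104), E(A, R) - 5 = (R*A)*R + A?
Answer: -528330/397721249479 ≈ -1.3284e-6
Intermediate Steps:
E(A, R) = 5 + A + A*R² (E(A, R) = 5 + ((R*A)*R + A) = 5 + ((A*R)*R + A) = 5 + (A*R² + A) = 5 + (A + A*R²) = 5 + A + A*R²)
U = -397721249479 (U = 2 - (-466522 + 46941)*((5 - 113 - 113*113²) + 495104) = 2 - (-419581)*((5 - 113 - 113*12769) + 495104) = 2 - (-419581)*((5 - 113 - 1442897) + 495104) = 2 - (-419581)*(-1443005 + 495104) = 2 - (-419581)*(-947901) = 2 - 1*397721249481 = 2 - 397721249481 = -397721249479)
528330/U = 528330/(-397721249479) = 528330*(-1/397721249479) = -528330/397721249479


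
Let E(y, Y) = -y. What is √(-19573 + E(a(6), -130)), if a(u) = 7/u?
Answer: I*√704670/6 ≈ 139.91*I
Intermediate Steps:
√(-19573 + E(a(6), -130)) = √(-19573 - 7/6) = √(-117445/6) = I*√704670/6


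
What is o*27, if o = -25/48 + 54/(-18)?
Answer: -1521/16 ≈ -95.063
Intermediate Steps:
o = -169/48 (o = -25*1/48 + 54*(-1/18) = -25/48 - 3 = -169/48 ≈ -3.5208)
o*27 = -169/48*27 = -1521/16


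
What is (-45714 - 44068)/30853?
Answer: -89782/30853 ≈ -2.9100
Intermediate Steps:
(-45714 - 44068)/30853 = -89782*1/30853 = -89782/30853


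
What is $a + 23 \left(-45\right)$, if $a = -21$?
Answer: $-1056$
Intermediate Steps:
$a + 23 \left(-45\right) = -21 + 23 \left(-45\right) = -21 - 1035 = -1056$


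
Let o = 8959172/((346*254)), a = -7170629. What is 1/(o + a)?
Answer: -21971/157543649966 ≈ -1.3946e-7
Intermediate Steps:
o = 2239793/21971 (o = 8959172/87884 = 8959172*(1/87884) = 2239793/21971 ≈ 101.94)
1/(o + a) = 1/(2239793/21971 - 7170629) = 1/(-157543649966/21971) = -21971/157543649966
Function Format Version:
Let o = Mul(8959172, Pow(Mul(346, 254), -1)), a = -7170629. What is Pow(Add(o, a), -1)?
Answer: Rational(-21971, 157543649966) ≈ -1.3946e-7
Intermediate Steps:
o = Rational(2239793, 21971) (o = Mul(8959172, Pow(87884, -1)) = Mul(8959172, Rational(1, 87884)) = Rational(2239793, 21971) ≈ 101.94)
Pow(Add(o, a), -1) = Pow(Add(Rational(2239793, 21971), -7170629), -1) = Pow(Rational(-157543649966, 21971), -1) = Rational(-21971, 157543649966)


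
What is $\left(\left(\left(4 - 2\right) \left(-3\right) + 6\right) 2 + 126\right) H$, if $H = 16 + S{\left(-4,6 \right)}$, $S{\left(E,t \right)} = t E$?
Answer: $-1008$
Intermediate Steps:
$S{\left(E,t \right)} = E t$
$H = -8$ ($H = 16 - 24 = -8$)
$\left(\left(\left(4 - 2\right) \left(-3\right) + 6\right) 2 + 126\right) H = \left(\left(\left(4 - 2\right) \left(-3\right) + 6\right) 2 + 126\right) \left(-8\right) = \left(\left(2 \left(-3\right) + 6\right) 2 + 126\right) \left(-8\right) = \left(\left(-6 + 6\right) 2 + 126\right) \left(-8\right) = \left(0 \cdot 2 + 126\right) \left(-8\right) = \left(0 + 126\right) \left(-8\right) = 126 \left(-8\right) = -1008$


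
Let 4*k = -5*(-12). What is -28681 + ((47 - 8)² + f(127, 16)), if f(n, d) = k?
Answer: -27145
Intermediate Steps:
k = 15 (k = (-5*(-12))/4 = (¼)*60 = 15)
f(n, d) = 15
-28681 + ((47 - 8)² + f(127, 16)) = -28681 + ((47 - 8)² + 15) = -28681 + (39² + 15) = -28681 + (1521 + 15) = -28681 + 1536 = -27145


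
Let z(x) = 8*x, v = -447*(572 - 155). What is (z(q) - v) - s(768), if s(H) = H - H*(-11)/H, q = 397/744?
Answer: 17263057/93 ≈ 1.8562e+5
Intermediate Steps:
q = 397/744 (q = 397*(1/744) = 397/744 ≈ 0.53360)
v = -186399 (v = -447*417 = -186399)
s(H) = 11 + H (s(H) = H - (-11*H)/H = H - 1*(-11) = H + 11 = 11 + H)
(z(q) - v) - s(768) = (8*(397/744) - 1*(-186399)) - (11 + 768) = (397/93 + 186399) - 1*779 = 17335504/93 - 779 = 17263057/93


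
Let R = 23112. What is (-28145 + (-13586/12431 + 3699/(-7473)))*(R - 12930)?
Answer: -8874392668261308/30965621 ≈ -2.8659e+8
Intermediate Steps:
(-28145 + (-13586/12431 + 3699/(-7473)))*(R - 12930) = (-28145 + (-13586/12431 + 3699/(-7473)))*(23112 - 12930) = (-28145 + (-13586*1/12431 + 3699*(-1/7473)))*10182 = (-28145 + (-13586/12431 - 1233/2491))*10182 = (-28145 - 49170149/30965621)*10182 = -871576573194/30965621*10182 = -8874392668261308/30965621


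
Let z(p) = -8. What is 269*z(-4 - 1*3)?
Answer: -2152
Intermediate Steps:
269*z(-4 - 1*3) = 269*(-8) = -2152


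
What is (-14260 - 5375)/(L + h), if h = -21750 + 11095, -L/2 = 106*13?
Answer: 19635/13411 ≈ 1.4641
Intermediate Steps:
L = -2756 (L = -212*13 = -2*1378 = -2756)
h = -10655
(-14260 - 5375)/(L + h) = (-14260 - 5375)/(-2756 - 10655) = -19635/(-13411) = -19635*(-1/13411) = 19635/13411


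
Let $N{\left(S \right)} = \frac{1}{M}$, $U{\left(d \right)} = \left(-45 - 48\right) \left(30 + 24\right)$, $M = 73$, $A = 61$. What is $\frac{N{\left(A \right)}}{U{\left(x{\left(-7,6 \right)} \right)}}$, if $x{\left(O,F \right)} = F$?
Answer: $- \frac{1}{366606} \approx -2.7277 \cdot 10^{-6}$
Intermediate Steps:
$U{\left(d \right)} = -5022$ ($U{\left(d \right)} = \left(-93\right) 54 = -5022$)
$N{\left(S \right)} = \frac{1}{73}$
$\frac{N{\left(A \right)}}{U{\left(x{\left(-7,6 \right)} \right)}} = \frac{1}{73 \left(-5022\right)} = \frac{1}{73} \left(- \frac{1}{5022}\right) = - \frac{1}{366606}$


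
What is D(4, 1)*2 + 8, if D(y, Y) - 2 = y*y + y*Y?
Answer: 52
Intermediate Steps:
D(y, Y) = 2 + y² + Y*y (D(y, Y) = 2 + (y*y + y*Y) = 2 + (y² + Y*y) = 2 + y² + Y*y)
D(4, 1)*2 + 8 = (2 + 4² + 1*4)*2 + 8 = (2 + 16 + 4)*2 + 8 = 22*2 + 8 = 44 + 8 = 52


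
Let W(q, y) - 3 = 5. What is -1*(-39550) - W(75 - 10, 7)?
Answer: 39542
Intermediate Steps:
W(q, y) = 8 (W(q, y) = 3 + 5 = 8)
-1*(-39550) - W(75 - 10, 7) = -1*(-39550) - 1*8 = 39550 - 8 = 39542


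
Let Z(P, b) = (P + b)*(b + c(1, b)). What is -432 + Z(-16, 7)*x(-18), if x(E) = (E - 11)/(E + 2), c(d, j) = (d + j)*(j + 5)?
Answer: -33795/16 ≈ -2112.2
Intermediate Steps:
c(d, j) = (5 + j)*(d + j) (c(d, j) = (d + j)*(5 + j) = (5 + j)*(d + j))
Z(P, b) = (P + b)*(5 + b² + 7*b) (Z(P, b) = (P + b)*(b + (b² + 5*1 + 5*b + 1*b)) = (P + b)*(b + (b² + 5 + 5*b + b)) = (P + b)*(b + (5 + b² + 6*b)) = (P + b)*(5 + b² + 7*b))
x(E) = (-11 + E)/(2 + E)
-432 + Z(-16, 7)*x(-18) = -432 + (7³ + 5*(-16) + 5*7 + 7*7² - 16*7² + 7*(-16)*7)*((-11 - 18)/(2 - 18)) = -432 + (343 - 80 + 35 + 7*49 - 16*49 - 784)*(-29/(-16)) = -432 + (343 - 80 + 35 + 343 - 784 - 784)*(-1/16*(-29)) = -432 - 927*29/16 = -432 - 26883/16 = -33795/16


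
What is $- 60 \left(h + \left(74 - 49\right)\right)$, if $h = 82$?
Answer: $-6420$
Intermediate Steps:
$- 60 \left(h + \left(74 - 49\right)\right) = - 60 \left(82 + \left(74 - 49\right)\right) = - 60 \left(82 + 25\right) = \left(-60\right) 107 = -6420$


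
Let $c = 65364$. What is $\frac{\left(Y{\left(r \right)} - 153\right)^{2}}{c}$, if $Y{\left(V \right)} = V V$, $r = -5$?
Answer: $\frac{4096}{16341} \approx 0.25066$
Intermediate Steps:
$Y{\left(V \right)} = V^{2}$
$\frac{\left(Y{\left(r \right)} - 153\right)^{2}}{c} = \frac{\left(\left(-5\right)^{2} - 153\right)^{2}}{65364} = \left(25 - 153\right)^{2} \cdot \frac{1}{65364} = \left(-128\right)^{2} \cdot \frac{1}{65364} = 16384 \cdot \frac{1}{65364} = \frac{4096}{16341}$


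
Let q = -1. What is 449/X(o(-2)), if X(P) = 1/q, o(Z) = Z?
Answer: -449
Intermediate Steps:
X(P) = -1 (X(P) = 1/(-1) = -1)
449/X(o(-2)) = 449/(-1) = 449*(-1) = -449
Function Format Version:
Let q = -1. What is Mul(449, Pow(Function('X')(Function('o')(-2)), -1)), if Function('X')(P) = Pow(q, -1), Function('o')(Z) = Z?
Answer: -449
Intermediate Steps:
Function('X')(P) = -1 (Function('X')(P) = Pow(-1, -1) = -1)
Mul(449, Pow(Function('X')(Function('o')(-2)), -1)) = Mul(449, Pow(-1, -1)) = Mul(449, -1) = -449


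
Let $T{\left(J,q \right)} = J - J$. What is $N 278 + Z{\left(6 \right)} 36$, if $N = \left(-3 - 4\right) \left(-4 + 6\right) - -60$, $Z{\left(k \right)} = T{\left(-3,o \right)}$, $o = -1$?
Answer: $12788$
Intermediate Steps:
$T{\left(J,q \right)} = 0$
$Z{\left(k \right)} = 0$
$N = 46$ ($N = \left(-7\right) 2 + 60 = -14 + 60 = 46$)
$N 278 + Z{\left(6 \right)} 36 = 46 \cdot 278 + 0 \cdot 36 = 12788 + 0 = 12788$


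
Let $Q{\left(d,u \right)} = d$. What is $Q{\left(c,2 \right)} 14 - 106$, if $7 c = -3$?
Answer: $-112$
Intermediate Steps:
$c = - \frac{3}{7}$ ($c = \frac{1}{7} \left(-3\right) = - \frac{3}{7} \approx -0.42857$)
$Q{\left(c,2 \right)} 14 - 106 = \left(- \frac{3}{7}\right) 14 - 106 = -6 - 106 = -112$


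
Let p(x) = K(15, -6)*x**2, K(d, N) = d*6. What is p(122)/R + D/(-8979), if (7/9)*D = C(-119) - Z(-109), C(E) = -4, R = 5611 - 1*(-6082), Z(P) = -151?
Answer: 4008566421/34997149 ≈ 114.54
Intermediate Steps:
R = 11693 (R = 5611 + 6082 = 11693)
K(d, N) = 6*d
p(x) = 90*x**2 (p(x) = (6*15)*x**2 = 90*x**2)
D = 189 (D = 9*(-4 - 1*(-151))/7 = 9*(-4 + 151)/7 = (9/7)*147 = 189)
p(122)/R + D/(-8979) = (90*122**2)/11693 + 189/(-8979) = (90*14884)*(1/11693) + 189*(-1/8979) = 1339560*(1/11693) - 63/2993 = 1339560/11693 - 63/2993 = 4008566421/34997149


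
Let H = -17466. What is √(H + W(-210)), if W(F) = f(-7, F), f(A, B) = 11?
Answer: I*√17455 ≈ 132.12*I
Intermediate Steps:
W(F) = 11
√(H + W(-210)) = √(-17466 + 11) = √(-17455) = I*√17455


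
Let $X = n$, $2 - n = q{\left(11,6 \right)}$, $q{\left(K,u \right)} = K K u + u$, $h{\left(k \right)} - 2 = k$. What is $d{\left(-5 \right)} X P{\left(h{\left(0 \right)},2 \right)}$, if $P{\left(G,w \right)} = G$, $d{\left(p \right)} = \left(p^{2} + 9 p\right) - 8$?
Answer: $40880$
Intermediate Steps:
$h{\left(k \right)} = 2 + k$
$d{\left(p \right)} = -8 + p^{2} + 9 p$
$q{\left(K,u \right)} = u + u K^{2}$ ($q{\left(K,u \right)} = K^{2} u + u = u K^{2} + u = u + u K^{2}$)
$n = -730$ ($n = 2 - 6 \left(1 + 11^{2}\right) = 2 - 6 \left(1 + 121\right) = 2 - 6 \cdot 122 = 2 - 732 = -730$)
$X = -730$
$d{\left(-5 \right)} X P{\left(h{\left(0 \right)},2 \right)} = \left(-8 + \left(-5\right)^{2} + 9 \left(-5\right)\right) \left(-730\right) \left(2 + 0\right) = \left(-8 + 25 - 45\right) \left(-730\right) 2 = \left(-28\right) \left(-730\right) 2 = 20440 \cdot 2 = 40880$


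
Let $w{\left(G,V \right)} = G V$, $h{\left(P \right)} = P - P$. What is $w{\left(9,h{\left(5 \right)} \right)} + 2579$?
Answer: $2579$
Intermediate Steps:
$h{\left(P \right)} = 0$
$w{\left(9,h{\left(5 \right)} \right)} + 2579 = 9 \cdot 0 + 2579 = 0 + 2579 = 2579$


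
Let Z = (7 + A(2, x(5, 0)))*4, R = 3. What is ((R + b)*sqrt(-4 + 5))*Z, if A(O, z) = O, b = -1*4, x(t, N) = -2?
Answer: -36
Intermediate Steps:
b = -4
Z = 36 (Z = (7 + 2)*4 = 9*4 = 36)
((R + b)*sqrt(-4 + 5))*Z = ((3 - 4)*sqrt(-4 + 5))*36 = -sqrt(1)*36 = -1*1*36 = -1*36 = -36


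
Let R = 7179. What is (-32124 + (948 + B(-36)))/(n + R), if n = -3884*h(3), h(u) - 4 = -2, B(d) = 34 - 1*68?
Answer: 31210/589 ≈ 52.988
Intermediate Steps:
B(d) = -34 (B(d) = 34 - 68 = -34)
h(u) = 2 (h(u) = 4 - 2 = 2)
n = -7768 (n = -3884*2 = -7768)
(-32124 + (948 + B(-36)))/(n + R) = (-32124 + (948 - 34))/(-7768 + 7179) = (-32124 + 914)/(-589) = -31210*(-1/589) = 31210/589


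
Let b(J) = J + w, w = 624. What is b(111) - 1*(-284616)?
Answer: 285351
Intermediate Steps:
b(J) = 624 + J (b(J) = J + 624 = 624 + J)
b(111) - 1*(-284616) = (624 + 111) - 1*(-284616) = 735 + 284616 = 285351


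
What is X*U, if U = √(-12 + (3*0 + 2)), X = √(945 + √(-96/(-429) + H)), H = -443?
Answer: I*√10*143^(¾)*√(945*√143 + I*√63317)/143 ≈ -1.0822 + 97.217*I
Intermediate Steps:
X = √(945 + I*√9054331/143) (X = √(945 + √(-96/(-429) - 443)) = √(945 + √(-96*(-1/429) - 443)) = √(945 + √(32/143 - 443)) = √(945 + √(-63317/143)) = √(945 + I*√9054331/143) ≈ 30.743 + 0.3422*I)
U = I*√10 (U = √(-12 + (0 + 2)) = √(-12 + 2) = √(-10) = I*√10 ≈ 3.1623*I)
X*U = (143^(¾)*√(945*√143 + I*√63317)/143)*(I*√10) = I*√10*143^(¾)*√(945*√143 + I*√63317)/143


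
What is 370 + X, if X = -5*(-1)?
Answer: 375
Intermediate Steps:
X = 5
370 + X = 370 + 5 = 375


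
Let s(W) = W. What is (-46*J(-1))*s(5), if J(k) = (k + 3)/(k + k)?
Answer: 230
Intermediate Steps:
J(k) = (3 + k)/(2*k) (J(k) = (3 + k)/((2*k)) = (3 + k)*(1/(2*k)) = (3 + k)/(2*k))
(-46*J(-1))*s(5) = -23*(3 - 1)/(-1)*5 = -23*(-1)*2*5 = -46*(-1)*5 = 46*5 = 230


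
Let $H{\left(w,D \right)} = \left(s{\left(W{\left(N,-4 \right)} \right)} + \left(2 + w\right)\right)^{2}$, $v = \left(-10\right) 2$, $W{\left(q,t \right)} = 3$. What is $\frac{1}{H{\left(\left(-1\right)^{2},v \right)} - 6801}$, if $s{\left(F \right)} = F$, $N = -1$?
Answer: $- \frac{1}{6765} \approx -0.00014782$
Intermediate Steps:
$v = -20$
$H{\left(w,D \right)} = \left(5 + w\right)^{2}$ ($H{\left(w,D \right)} = \left(3 + \left(2 + w\right)\right)^{2} = \left(5 + w\right)^{2}$)
$\frac{1}{H{\left(\left(-1\right)^{2},v \right)} - 6801} = \frac{1}{\left(5 + \left(-1\right)^{2}\right)^{2} - 6801} = \frac{1}{\left(5 + 1\right)^{2} - 6801} = \frac{1}{6^{2} - 6801} = \frac{1}{36 - 6801} = \frac{1}{-6765} = - \frac{1}{6765}$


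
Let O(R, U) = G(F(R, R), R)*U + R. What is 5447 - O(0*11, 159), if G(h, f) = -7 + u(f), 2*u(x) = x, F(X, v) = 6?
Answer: 6560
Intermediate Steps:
u(x) = x/2
G(h, f) = -7 + f/2
O(R, U) = R + U*(-7 + R/2) (O(R, U) = (-7 + R/2)*U + R = U*(-7 + R/2) + R = R + U*(-7 + R/2))
5447 - O(0*11, 159) = 5447 - (0*11 + (½)*159*(-14 + 0*11)) = 5447 - (0 + (½)*159*(-14 + 0)) = 5447 - (0 + (½)*159*(-14)) = 5447 - (0 - 1113) = 5447 - 1*(-1113) = 5447 + 1113 = 6560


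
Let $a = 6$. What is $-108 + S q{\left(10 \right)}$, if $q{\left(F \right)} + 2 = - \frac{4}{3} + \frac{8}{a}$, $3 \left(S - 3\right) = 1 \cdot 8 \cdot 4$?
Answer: $- \frac{406}{3} \approx -135.33$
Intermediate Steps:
$S = \frac{41}{3}$ ($S = 3 + \frac{1 \cdot 8 \cdot 4}{3} = 3 + \frac{8 \cdot 4}{3} = 3 + \frac{1}{3} \cdot 32 = 3 + \frac{32}{3} = \frac{41}{3} \approx 13.667$)
$q{\left(F \right)} = -2$ ($q{\left(F \right)} = -2 + \left(- \frac{4}{3} + \frac{8}{6}\right) = -2 + \left(\left(-4\right) \frac{1}{3} + 8 \cdot \frac{1}{6}\right) = -2 + \left(- \frac{4}{3} + \frac{4}{3}\right) = -2 + 0 = -2$)
$-108 + S q{\left(10 \right)} = -108 + \frac{41}{3} \left(-2\right) = -108 - \frac{82}{3} = - \frac{406}{3}$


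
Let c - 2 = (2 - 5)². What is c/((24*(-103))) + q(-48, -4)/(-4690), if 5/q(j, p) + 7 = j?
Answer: -282509/63765240 ≈ -0.0044305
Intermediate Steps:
q(j, p) = 5/(-7 + j)
c = 11 (c = 2 + (2 - 5)² = 2 + (-3)² = 2 + 9 = 11)
c/((24*(-103))) + q(-48, -4)/(-4690) = 11/((24*(-103))) + (5/(-7 - 48))/(-4690) = 11/(-2472) + (5/(-55))*(-1/4690) = 11*(-1/2472) + (5*(-1/55))*(-1/4690) = -11/2472 - 1/11*(-1/4690) = -11/2472 + 1/51590 = -282509/63765240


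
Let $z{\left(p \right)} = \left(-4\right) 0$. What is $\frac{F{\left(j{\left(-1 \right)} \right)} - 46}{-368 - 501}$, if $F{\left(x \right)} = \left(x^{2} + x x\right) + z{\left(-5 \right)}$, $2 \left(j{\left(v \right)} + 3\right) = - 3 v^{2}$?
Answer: $\frac{1}{158} \approx 0.0063291$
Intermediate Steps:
$z{\left(p \right)} = 0$
$j{\left(v \right)} = -3 - \frac{3 v^{2}}{2}$ ($j{\left(v \right)} = -3 + \frac{\left(-3\right) v^{2}}{2} = -3 - \frac{3 v^{2}}{2}$)
$F{\left(x \right)} = 2 x^{2}$ ($F{\left(x \right)} = \left(x^{2} + x x\right) + 0 = \left(x^{2} + x^{2}\right) + 0 = 2 x^{2} + 0 = 2 x^{2}$)
$\frac{F{\left(j{\left(-1 \right)} \right)} - 46}{-368 - 501} = \frac{2 \left(-3 - \frac{3 \left(-1\right)^{2}}{2}\right)^{2} - 46}{-368 - 501} = \frac{2 \left(-3 - \frac{3}{2}\right)^{2} - 46}{-869} = \left(2 \left(-3 - \frac{3}{2}\right)^{2} - 46\right) \left(- \frac{1}{869}\right) = \left(2 \left(- \frac{9}{2}\right)^{2} - 46\right) \left(- \frac{1}{869}\right) = \left(2 \cdot \frac{81}{4} - 46\right) \left(- \frac{1}{869}\right) = \left(\frac{81}{2} - 46\right) \left(- \frac{1}{869}\right) = \left(- \frac{11}{2}\right) \left(- \frac{1}{869}\right) = \frac{1}{158}$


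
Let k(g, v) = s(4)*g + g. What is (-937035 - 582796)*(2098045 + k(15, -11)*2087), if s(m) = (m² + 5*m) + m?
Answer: -5139384518050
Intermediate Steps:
s(m) = m² + 6*m
k(g, v) = 41*g (k(g, v) = (4*(6 + 4))*g + g = (4*10)*g + g = 40*g + g = 41*g)
(-937035 - 582796)*(2098045 + k(15, -11)*2087) = (-937035 - 582796)*(2098045 + (41*15)*2087) = -1519831*(2098045 + 615*2087) = -1519831*(2098045 + 1283505) = -1519831*3381550 = -5139384518050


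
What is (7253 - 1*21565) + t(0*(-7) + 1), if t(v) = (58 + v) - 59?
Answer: -14312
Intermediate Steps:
t(v) = -1 + v
(7253 - 1*21565) + t(0*(-7) + 1) = (7253 - 1*21565) + (-1 + (0*(-7) + 1)) = (7253 - 21565) + (-1 + (0 + 1)) = -14312 + (-1 + 1) = -14312 + 0 = -14312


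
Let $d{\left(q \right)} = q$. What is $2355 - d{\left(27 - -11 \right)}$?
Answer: $2317$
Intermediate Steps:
$2355 - d{\left(27 - -11 \right)} = 2355 - \left(27 - -11\right) = 2355 - \left(27 + 11\right) = 2355 - 38 = 2317$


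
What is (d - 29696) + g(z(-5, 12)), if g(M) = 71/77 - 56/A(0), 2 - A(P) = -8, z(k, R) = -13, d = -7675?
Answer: -14389636/385 ≈ -37376.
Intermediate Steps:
A(P) = 10 (A(P) = 2 - 1*(-8) = 2 + 8 = 10)
g(M) = -1801/385 (g(M) = 71/77 - 56/10 = 71*(1/77) - 56*⅒ = 71/77 - 28/5 = -1801/385)
(d - 29696) + g(z(-5, 12)) = (-7675 - 29696) - 1801/385 = -37371 - 1801/385 = -14389636/385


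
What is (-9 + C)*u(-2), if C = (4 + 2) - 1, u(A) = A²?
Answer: -16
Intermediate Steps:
C = 5 (C = 6 - 1 = 5)
(-9 + C)*u(-2) = (-9 + 5)*(-2)² = -4*4 = -16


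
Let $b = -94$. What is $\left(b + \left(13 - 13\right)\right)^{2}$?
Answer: $8836$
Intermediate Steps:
$\left(b + \left(13 - 13\right)\right)^{2} = \left(-94 + \left(13 - 13\right)\right)^{2} = \left(-94 + 0\right)^{2} = \left(-94\right)^{2} = 8836$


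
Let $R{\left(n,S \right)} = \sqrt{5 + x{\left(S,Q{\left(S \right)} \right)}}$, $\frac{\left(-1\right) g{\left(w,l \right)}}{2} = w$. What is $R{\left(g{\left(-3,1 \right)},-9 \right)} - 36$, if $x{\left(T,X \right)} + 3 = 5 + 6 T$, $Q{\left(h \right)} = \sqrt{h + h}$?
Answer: $-36 + i \sqrt{47} \approx -36.0 + 6.8557 i$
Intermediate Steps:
$Q{\left(h \right)} = \sqrt{2} \sqrt{h}$ ($Q{\left(h \right)} = \sqrt{2 h} = \sqrt{2} \sqrt{h}$)
$g{\left(w,l \right)} = - 2 w$
$x{\left(T,X \right)} = 2 + 6 T$ ($x{\left(T,X \right)} = -3 + \left(5 + 6 T\right) = 2 + 6 T$)
$R{\left(n,S \right)} = \sqrt{7 + 6 S}$ ($R{\left(n,S \right)} = \sqrt{5 + \left(2 + 6 S\right)} = \sqrt{7 + 6 S}$)
$R{\left(g{\left(-3,1 \right)},-9 \right)} - 36 = \sqrt{7 + 6 \left(-9\right)} - 36 = \sqrt{7 - 54} - 36 = \sqrt{-47} - 36 = i \sqrt{47} - 36 = -36 + i \sqrt{47}$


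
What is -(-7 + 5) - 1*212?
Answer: -210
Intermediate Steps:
-(-7 + 5) - 1*212 = -1*(-2) - 212 = 2 - 212 = -210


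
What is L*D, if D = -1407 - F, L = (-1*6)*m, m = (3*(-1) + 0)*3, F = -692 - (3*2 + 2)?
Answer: -38178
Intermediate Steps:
F = -700 (F = -692 - (6 + 2) = -692 - 1*8 = -692 - 8 = -700)
m = -9 (m = (-3 + 0)*3 = -3*3 = -9)
L = 54 (L = -1*6*(-9) = -6*(-9) = 54)
D = -707 (D = -1407 - 1*(-700) = -1407 + 700 = -707)
L*D = 54*(-707) = -38178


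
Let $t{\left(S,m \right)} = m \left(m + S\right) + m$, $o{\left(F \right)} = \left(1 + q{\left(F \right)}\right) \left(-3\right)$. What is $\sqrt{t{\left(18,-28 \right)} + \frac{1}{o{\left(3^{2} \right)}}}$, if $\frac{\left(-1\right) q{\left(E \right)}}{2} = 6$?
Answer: $\frac{\sqrt{274461}}{33} \approx 15.875$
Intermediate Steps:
$q{\left(E \right)} = -12$ ($q{\left(E \right)} = \left(-2\right) 6 = -12$)
$o{\left(F \right)} = 33$ ($o{\left(F \right)} = \left(1 - 12\right) \left(-3\right) = \left(-11\right) \left(-3\right) = 33$)
$t{\left(S,m \right)} = m + m \left(S + m\right)$ ($t{\left(S,m \right)} = m \left(S + m\right) + m = m + m \left(S + m\right)$)
$\sqrt{t{\left(18,-28 \right)} + \frac{1}{o{\left(3^{2} \right)}}} = \sqrt{- 28 \left(1 + 18 - 28\right) + \frac{1}{33}} = \sqrt{\left(-28\right) \left(-9\right) + \frac{1}{33}} = \sqrt{252 + \frac{1}{33}} = \sqrt{\frac{8317}{33}} = \frac{\sqrt{274461}}{33}$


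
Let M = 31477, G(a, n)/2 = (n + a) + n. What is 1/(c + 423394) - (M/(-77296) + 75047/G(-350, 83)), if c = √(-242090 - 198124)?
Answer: 8140240262274148119/39836881537695700 - I*√440214/179262919450 ≈ 204.34 - 3.7012e-9*I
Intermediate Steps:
G(a, n) = 2*a + 4*n (G(a, n) = 2*((n + a) + n) = 2*((a + n) + n) = 2*(a + 2*n) = 2*a + 4*n)
c = I*√440214 (c = √(-440214) = I*√440214 ≈ 663.49*I)
1/(c + 423394) - (M/(-77296) + 75047/G(-350, 83)) = 1/(I*√440214 + 423394) - (31477/(-77296) + 75047/(2*(-350) + 4*83)) = 1/(423394 + I*√440214) - (31477*(-1/77296) + 75047/(-700 + 332)) = 1/(423394 + I*√440214) - (-31477/77296 + 75047/(-368)) = 1/(423394 + I*√440214) - (-31477/77296 + 75047*(-1/368)) = 1/(423394 + I*√440214) - (-31477/77296 - 75047/368) = 1/(423394 + I*√440214) - 1*(-90819007/444452) = 1/(423394 + I*√440214) + 90819007/444452 = 90819007/444452 + 1/(423394 + I*√440214)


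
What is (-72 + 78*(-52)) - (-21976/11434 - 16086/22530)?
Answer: -88560571663/21467335 ≈ -4125.4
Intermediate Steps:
(-72 + 78*(-52)) - (-21976/11434 - 16086/22530) = (-72 - 4056) - (-21976*1/11434 - 16086*1/22530) = -4128 - (-10988/5717 - 2681/3755) = -4128 - 1*(-56587217/21467335) = -4128 + 56587217/21467335 = -88560571663/21467335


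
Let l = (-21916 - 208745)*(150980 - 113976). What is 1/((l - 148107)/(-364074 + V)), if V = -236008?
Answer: 600082/8535527751 ≈ 7.0304e-5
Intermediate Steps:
l = -8535379644 (l = -230661*37004 = -8535379644)
1/((l - 148107)/(-364074 + V)) = 1/((-8535379644 - 148107)/(-364074 - 236008)) = 1/(-8535527751/(-600082)) = 1/(-8535527751*(-1/600082)) = 1/(8535527751/600082) = 600082/8535527751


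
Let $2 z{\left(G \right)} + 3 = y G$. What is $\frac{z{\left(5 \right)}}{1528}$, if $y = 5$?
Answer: $\frac{11}{1528} \approx 0.007199$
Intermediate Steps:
$z{\left(G \right)} = - \frac{3}{2} + \frac{5 G}{2}$
$\frac{z{\left(5 \right)}}{1528} = \frac{- \frac{3}{2} + \frac{5}{2} \cdot 5}{1528} = \frac{- \frac{3}{2} + \frac{25}{2}}{1528} = \frac{1}{1528} \cdot 11 = \frac{11}{1528}$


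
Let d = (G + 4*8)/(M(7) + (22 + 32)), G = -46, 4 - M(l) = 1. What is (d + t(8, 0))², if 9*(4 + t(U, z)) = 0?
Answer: 58564/3249 ≈ 18.025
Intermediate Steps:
M(l) = 3 (M(l) = 4 - 1*1 = 4 - 1 = 3)
t(U, z) = -4 (t(U, z) = -4 + (⅑)*0 = -4 + 0 = -4)
d = -14/57 (d = (-46 + 4*8)/(3 + (22 + 32)) = (-46 + 32)/(3 + 54) = -14/57 ≈ -0.24561)
(d + t(8, 0))² = (-14/57 - 4)² = (-242/57)² = 58564/3249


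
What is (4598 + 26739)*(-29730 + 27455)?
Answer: -71291675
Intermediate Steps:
(4598 + 26739)*(-29730 + 27455) = 31337*(-2275) = -71291675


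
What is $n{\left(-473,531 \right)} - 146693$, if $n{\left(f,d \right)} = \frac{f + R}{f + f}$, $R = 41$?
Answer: $- \frac{69385573}{473} \approx -1.4669 \cdot 10^{5}$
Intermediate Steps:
$n{\left(f,d \right)} = \frac{41 + f}{2 f}$ ($n{\left(f,d \right)} = \frac{f + 41}{f + f} = \frac{41 + f}{2 f}$)
$n{\left(-473,531 \right)} - 146693 = \frac{41 - 473}{2 \left(-473\right)} - 146693 = \frac{1}{2} \left(- \frac{1}{473}\right) \left(-432\right) - 146693 = \frac{216}{473} - 146693 = - \frac{69385573}{473}$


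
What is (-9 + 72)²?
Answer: 3969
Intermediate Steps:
(-9 + 72)² = 63² = 3969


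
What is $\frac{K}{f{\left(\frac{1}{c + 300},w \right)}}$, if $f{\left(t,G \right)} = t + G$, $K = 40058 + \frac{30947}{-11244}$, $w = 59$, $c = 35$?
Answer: $\frac{150877703675}{222248904} \approx 678.87$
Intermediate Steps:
$K = \frac{450381205}{11244}$ ($K = 40058 + 30947 \left(- \frac{1}{11244}\right) = 40058 - \frac{30947}{11244} = \frac{450381205}{11244} \approx 40055.0$)
$f{\left(t,G \right)} = G + t$
$\frac{K}{f{\left(\frac{1}{c + 300},w \right)}} = \frac{450381205}{11244 \left(59 + \frac{1}{35 + 300}\right)} = \frac{450381205}{11244 \left(59 + \frac{1}{335}\right)} = \frac{450381205}{11244 \cdot \frac{19766}{335}} = \frac{450381205}{11244} \cdot \frac{335}{19766} = \frac{150877703675}{222248904}$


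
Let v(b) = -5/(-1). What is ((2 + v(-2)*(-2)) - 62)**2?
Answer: 4900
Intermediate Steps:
v(b) = 5 (v(b) = -5*(-1) = 5)
((2 + v(-2)*(-2)) - 62)**2 = ((2 + 5*(-2)) - 62)**2 = ((2 - 10) - 62)**2 = (-8 - 62)**2 = (-70)**2 = 4900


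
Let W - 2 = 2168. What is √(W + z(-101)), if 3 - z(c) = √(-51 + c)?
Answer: √(2173 - 2*I*√38) ≈ 46.616 - 0.1322*I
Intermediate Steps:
z(c) = 3 - √(-51 + c)
W = 2170 (W = 2 + 2168 = 2170)
√(W + z(-101)) = √(2170 + (3 - √(-51 - 101))) = √(2170 + (3 - √(-152))) = √(2170 + (3 - 2*I*√38)) = √(2173 - 2*I*√38)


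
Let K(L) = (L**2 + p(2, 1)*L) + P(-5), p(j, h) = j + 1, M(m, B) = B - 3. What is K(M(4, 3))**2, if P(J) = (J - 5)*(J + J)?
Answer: 10000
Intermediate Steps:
M(m, B) = -3 + B
P(J) = 2*J*(-5 + J) (P(J) = (-5 + J)*(2*J) = 2*J*(-5 + J))
p(j, h) = 1 + j
K(L) = 100 + L**2 + 3*L (K(L) = (L**2 + (1 + 2)*L) + 2*(-5)*(-5 - 5) = (L**2 + 3*L) + 2*(-5)*(-10) = (L**2 + 3*L) + 100 = 100 + L**2 + 3*L)
K(M(4, 3))**2 = (100 + (-3 + 3)**2 + 3*(-3 + 3))**2 = (100 + 0**2 + 3*0)**2 = (100 + 0 + 0)**2 = 100**2 = 10000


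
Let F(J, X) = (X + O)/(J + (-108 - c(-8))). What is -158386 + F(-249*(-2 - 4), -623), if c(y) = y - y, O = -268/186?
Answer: -20415696701/128898 ≈ -1.5839e+5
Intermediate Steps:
O = -134/93 (O = -268*1/186 = -134/93 ≈ -1.4409)
c(y) = 0
F(J, X) = (-134/93 + X)/(-108 + J) (F(J, X) = (X - 134/93)/(J + (-108 - 1*0)) = (-134/93 + X)/(J + (-108 + 0)) = (-134/93 + X)/(J - 108) = (-134/93 + X)/(-108 + J))
-158386 + F(-249*(-2 - 4), -623) = -158386 + (-134/93 - 623)/(-108 - 249*(-2 - 4)) = -158386 - 58073/93/(-108 - 249*(-6)) = -158386 - 58073/93/(-108 + 1494) = -158386 - 58073/93/1386 = -158386 + (1/1386)*(-58073/93) = -158386 - 58073/128898 = -20415696701/128898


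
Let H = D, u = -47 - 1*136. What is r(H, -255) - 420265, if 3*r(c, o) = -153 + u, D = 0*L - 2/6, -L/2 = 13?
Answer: -420377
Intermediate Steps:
u = -183 (u = -47 - 136 = -183)
L = -26 (L = -2*13 = -26)
D = -1/3 (D = 0*(-26) - 2/6 = 0 - 2*1/6 = 0 - 1/3 = -1/3 ≈ -0.33333)
H = -1/3 ≈ -0.33333
r(c, o) = -112 (r(c, o) = (-153 - 183)/3 = (1/3)*(-336) = -112)
r(H, -255) - 420265 = -112 - 420265 = -420377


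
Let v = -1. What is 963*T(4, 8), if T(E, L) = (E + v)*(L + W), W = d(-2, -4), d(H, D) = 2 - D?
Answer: 40446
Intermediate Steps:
W = 6 (W = 2 - 1*(-4) = 2 + 4 = 6)
T(E, L) = (-1 + E)*(6 + L) (T(E, L) = (E - 1)*(L + 6) = (-1 + E)*(6 + L))
963*T(4, 8) = 963*(-6 - 1*8 + 6*4 + 4*8) = 963*(-6 - 8 + 24 + 32) = 963*42 = 40446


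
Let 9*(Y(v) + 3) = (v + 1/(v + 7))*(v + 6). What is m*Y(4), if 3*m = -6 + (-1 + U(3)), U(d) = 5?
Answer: -34/33 ≈ -1.0303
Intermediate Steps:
Y(v) = -3 + (6 + v)*(v + 1/(7 + v))/9 (Y(v) = -3 + ((v + 1/(v + 7))*(v + 6))/9 = -3 + ((v + 1/(7 + v))*(6 + v))/9 = -3 + ((6 + v)*(v + 1/(7 + v)))/9 = -3 + (6 + v)*(v + 1/(7 + v))/9)
m = -⅔ (m = (-6 + (-1 + 5))/3 = (-6 + 4)/3 = (⅓)*(-2) = -⅔ ≈ -0.66667)
m*Y(4) = -2*(-183 + 4³ + 13*4² + 16*4)/(27*(7 + 4)) = -2*(-183 + 64 + 13*16 + 64)/(27*11) = -2*(-183 + 64 + 208 + 64)/(27*11) = -2*153/(27*11) = -⅔*17/11 = -34/33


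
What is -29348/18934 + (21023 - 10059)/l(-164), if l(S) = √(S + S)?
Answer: -14674/9467 - 2741*I*√82/41 ≈ -1.55 - 605.39*I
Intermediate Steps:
l(S) = √2*√S (l(S) = √(2*S) = √2*√S)
-29348/18934 + (21023 - 10059)/l(-164) = -29348/18934 + (21023 - 10059)/((√2*√(-164))) = -29348*1/18934 + 10964/((√2*(2*I*√41))) = -14674/9467 + 10964/((2*I*√82)) = -14674/9467 + 10964*(-I*√82/164) = -14674/9467 - 2741*I*√82/41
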